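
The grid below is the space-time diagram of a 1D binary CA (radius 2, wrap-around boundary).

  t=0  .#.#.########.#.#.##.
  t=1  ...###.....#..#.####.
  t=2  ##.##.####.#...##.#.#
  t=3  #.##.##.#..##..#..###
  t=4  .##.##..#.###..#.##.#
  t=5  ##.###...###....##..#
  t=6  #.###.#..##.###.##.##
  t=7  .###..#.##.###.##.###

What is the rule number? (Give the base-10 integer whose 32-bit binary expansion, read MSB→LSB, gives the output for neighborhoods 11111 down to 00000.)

  [31] ##### => .  t=0,i=7
  [30] ####. => #  t=0,i=11
  [29] ###.# => .  t=0,i=12
  [28] ###.. => .  t=1,i=5
  [27] ##.## => #  t=2,i=2
  [26] ##.#. => .  t=0,i=13
  [25] ##..# => .  t=0,i=20
  [24] ##... => #  t=1,i=6
  [23] #.### => #  t=0,i=5
  [22] #.##. => #  t=0,i=18
  [21] #.#.# => #  t=0,i=3
  [20] #.#.. => #  t=2,i=11
  [19] #..## => #  t=3,i=10
  [18] #..#. => .  t=0,i=0
  [17] #...# => .  t=2,i=13
  [16] #.... => #  t=1,i=0
  [15] .#### => .  t=0,i=6
  [14] .###. => #  t=1,i=4
  [13] .##.# => .  t=2,i=4
  [12] .##.. => #  t=0,i=19
  [11] .#.## => #  t=0,i=4
  [10] .#.#. => .  t=0,i=2
  [9] .#..# => .  t=1,i=12
  [8] .#... => #  t=2,i=12
  [7] ..### => #  t=1,i=3
  [6] ..##. => #  t=2,i=15
  [5] ..#.# => .  t=0,i=1
  [4] ..#.. => #  t=1,i=11
  [3] ...## => .  t=1,i=2
  [2] ...#. => .  t=1,i=10
  [1] ....# => #  t=1,i=1
  [0] ..... => #  t=1,i=8
  bits 01001001111110010101100111010011 = 1241078227

1241078227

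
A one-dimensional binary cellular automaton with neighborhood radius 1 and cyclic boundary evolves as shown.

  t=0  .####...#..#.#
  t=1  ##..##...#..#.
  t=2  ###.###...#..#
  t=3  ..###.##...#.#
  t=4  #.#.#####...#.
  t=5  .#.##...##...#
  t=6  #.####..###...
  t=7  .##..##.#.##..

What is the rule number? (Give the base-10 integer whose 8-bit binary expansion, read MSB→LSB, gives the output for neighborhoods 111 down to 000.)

  [7] ### => .  t=0,i=2
  [6] ##. => #  t=0,i=4
  [5] #.# => #  t=0,i=0
  [4] #.. => #  t=0,i=5
  [3] .## => #  t=0,i=1
  [2] .#. => .  t=0,i=8
  [1] ..# => .  t=0,i=7
  [0] ... => .  t=0,i=6
  bits 01111000 = 120

120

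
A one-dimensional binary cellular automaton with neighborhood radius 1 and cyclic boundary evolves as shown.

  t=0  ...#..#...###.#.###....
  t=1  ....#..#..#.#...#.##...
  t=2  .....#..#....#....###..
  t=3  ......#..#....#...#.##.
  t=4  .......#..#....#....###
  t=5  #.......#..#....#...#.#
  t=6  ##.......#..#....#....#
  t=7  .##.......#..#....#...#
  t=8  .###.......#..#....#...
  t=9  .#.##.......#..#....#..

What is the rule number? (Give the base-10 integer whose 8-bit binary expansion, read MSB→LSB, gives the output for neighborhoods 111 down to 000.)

  ### -> .   bit 7 = 0  t=0,i=11
  ##. -> #   bit 6 = 1  t=0,i=12
  #.# -> .   bit 5 = 0  t=0,i=13
  #.. -> #   bit 4 = 1  t=0,i=4
  .## -> #   bit 3 = 1  t=0,i=10
  .#. -> .   bit 2 = 0  t=0,i=3
  ..# -> .   bit 1 = 0  t=0,i=2
  ... -> .   bit 0 = 0  t=0,i=0
  bits 01011000 = 88

88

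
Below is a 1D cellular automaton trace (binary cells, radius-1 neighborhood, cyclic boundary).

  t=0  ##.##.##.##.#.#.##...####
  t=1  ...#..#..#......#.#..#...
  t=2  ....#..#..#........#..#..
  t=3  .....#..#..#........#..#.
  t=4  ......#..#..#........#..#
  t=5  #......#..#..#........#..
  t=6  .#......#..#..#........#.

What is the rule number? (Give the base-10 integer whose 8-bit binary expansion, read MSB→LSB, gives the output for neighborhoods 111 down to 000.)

  nb ###: next=.  (t=0,i=0, bit7=0)
  nb ##.: next=.  (t=0,i=1, bit6=0)
  nb #.#: next=.  (t=0,i=2, bit5=0)
  nb #..: next=#  (t=0,i=18, bit4=1)
  nb .##: next=#  (t=0,i=3, bit3=1)
  nb .#.: next=.  (t=0,i=12, bit2=0)
  nb ..#: next=.  (t=0,i=20, bit1=0)
  nb ...: next=.  (t=0,i=19, bit0=0)
  bits 00011000 = 24

24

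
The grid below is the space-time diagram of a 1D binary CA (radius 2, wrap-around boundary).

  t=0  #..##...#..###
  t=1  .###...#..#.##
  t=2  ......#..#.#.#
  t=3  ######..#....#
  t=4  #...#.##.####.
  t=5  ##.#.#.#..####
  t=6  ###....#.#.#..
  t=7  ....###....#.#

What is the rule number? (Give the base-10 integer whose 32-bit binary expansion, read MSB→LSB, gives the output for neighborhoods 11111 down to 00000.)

  [31] ##### => .  t=3,i=1
  [30] ####. => #  t=0,i=13
  [29] ###.# => #  t=4,i=12
  [28] ###.. => .  t=0,i=0
  [27] ##.## => .  t=1,i=0
  [26] ##.#. => #  t=4,i=13
  [25] ##..# => #  t=0,i=1
  [24] ##... => .  t=0,i=5
  [23] #.### => .  t=1,i=1
  [22] #.##. => .  t=1,i=12
  [21] #.#.# => .  t=2,i=11
  [20] #.#.. => #  t=2,i=13
  [19] #..## => #  t=0,i=2
  [18] #..#. => #  t=1,i=9
  [17] #...# => .  t=0,i=6
  [16] #.... => #  t=2,i=1
  [15] .#### => #  t=0,i=12
  [14] .###. => .  t=1,i=2
  [13] .##.# => #  t=1,i=13
  [12] .##.. => .  t=0,i=4
  [11] .#.## => #  t=1,i=11
  [10] .#.#. => .  t=2,i=10
  [9] .#..# => .  t=0,i=9
  [8] .#... => #  t=2,i=0
  [7] ..### => .  t=0,i=11
  [6] ..##. => #  t=0,i=3
  [5] ..#.# => .  t=1,i=10
  [4] ..#.. => .  t=0,i=8
  [3] ...## => #  t=3,i=12
  [2] ...#. => #  t=0,i=7
  [1] ....# => #  t=2,i=4
  [0] ..... => #  t=2,i=2
  bits 01100110000111011010100101001111 = 1713219919

1713219919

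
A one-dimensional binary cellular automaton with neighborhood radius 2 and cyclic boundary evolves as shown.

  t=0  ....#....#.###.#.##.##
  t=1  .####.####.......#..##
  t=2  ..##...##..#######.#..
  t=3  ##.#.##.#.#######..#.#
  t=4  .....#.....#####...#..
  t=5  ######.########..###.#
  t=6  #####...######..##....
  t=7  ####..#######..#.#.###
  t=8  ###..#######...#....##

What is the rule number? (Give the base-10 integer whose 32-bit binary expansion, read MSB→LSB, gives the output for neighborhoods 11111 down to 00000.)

  ##### -> #   bit 31 = 1  t=2,i=13
  ####. -> #   bit 30 = 1  t=1,i=3
  ###.# -> .   bit 29 = 0  t=0,i=13
  ###.. -> .   bit 28 = 0  t=1,i=9
  ##.## -> .   bit 27 = 0  t=0,i=19
  ##.#. -> .   bit 26 = 0  t=0,i=14
  ##..# -> .   bit 25 = 0  t=2,i=9
  ##... -> .   bit 24 = 0  t=0,i=0
  #.### -> .   bit 23 = 0  t=0,i=11
  #.##. -> #   bit 22 = 1  t=0,i=17
  #.#.# -> .   bit 21 = 0  t=0,i=15
  #.#.. -> #   bit 20 = 1  t=2,i=19
  #..## -> #   bit 19 = 1  t=1,i=19
  #..#. -> .   bit 18 = 0  t=3,i=18
  #...# -> #   bit 17 = 1  t=2,i=5
  #.... -> #   bit 16 = 1  t=0,i=1
  .#### -> #   bit 15 = 1  t=1,i=2
  .###. -> .   bit 14 = 0  t=0,i=12
  .##.# -> .   bit 13 = 0  t=0,i=18
  .##.. -> #   bit 12 = 1  t=0,i=21
  .#.## -> .   bit 11 = 0  t=0,i=10
  .#.#. -> .   bit 10 = 0  t=7,i=16
  .#..# -> .   bit 9 = 0  t=1,i=18
  .#... -> .   bit 8 = 0  t=0,i=5
  ..### -> #   bit 7 = 1  t=2,i=11
  ..##. -> .   bit 6 = 0  t=1,i=20
  ..#.# -> #   bit 5 = 1  t=0,i=9
  ..#.. -> #   bit 4 = 1  t=0,i=4
  ...## -> #   bit 3 = 1  t=2,i=1
  ...#. -> #   bit 2 = 1  t=0,i=3
  ....# -> #   bit 1 = 1  t=0,i=2
  ..... -> #   bit 0 = 1  t=1,i=12
  bits 11000000010110111001000010111111 = 3227226303

3227226303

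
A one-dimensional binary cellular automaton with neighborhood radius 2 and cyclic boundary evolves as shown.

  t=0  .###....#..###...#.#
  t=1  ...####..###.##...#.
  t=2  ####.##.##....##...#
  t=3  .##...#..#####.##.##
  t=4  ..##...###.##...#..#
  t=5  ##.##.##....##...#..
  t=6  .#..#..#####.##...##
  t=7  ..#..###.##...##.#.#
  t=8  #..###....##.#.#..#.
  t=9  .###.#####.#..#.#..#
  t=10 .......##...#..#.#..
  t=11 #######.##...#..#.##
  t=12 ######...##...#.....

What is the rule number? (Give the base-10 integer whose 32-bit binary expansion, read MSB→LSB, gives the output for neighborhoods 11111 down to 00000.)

  ##### -> #   bit 31 = 1  t=2,i=1
  ####. -> #   bit 30 = 1  t=1,i=5
  ###.# -> .   bit 29 = 0  t=1,i=11
  ###.. -> #   bit 28 = 1  t=0,i=3
  ##.## -> .   bit 27 = 0  t=1,i=12
  ##.#. -> .   bit 26 = 0  t=6,i=0
  ##..# -> .   bit 25 = 0  t=1,i=7
  ##... -> #   bit 24 = 1  t=0,i=4
  #.### -> .   bit 23 = 0  t=0,i=1
  #.##. -> .   bit 22 = 0  t=1,i=13
  #.#.# -> .   bit 21 = 0  t=0,i=19
  #.#.. -> .   bit 20 = 0  t=6,i=1
  #..## -> #   bit 19 = 1  t=0,i=10
  #..#. -> .   bit 18 = 0  t=4,i=18
  #...# -> .   bit 17 = 0  t=0,i=15
  #.... -> #   bit 16 = 1  t=0,i=5
  .#### -> .   bit 15 = 0  t=1,i=4
  .###. -> .   bit 14 = 0  t=0,i=2
  .##.# -> #   bit 13 = 1  t=2,i=6
  .##.. -> #   bit 12 = 1  t=1,i=14
  .#.## -> .   bit 11 = 0  t=0,i=0
  .#.#. -> #   bit 10 = 1  t=0,i=18
  .#..# -> #   bit 9 = 1  t=0,i=9
  .#... -> #   bit 8 = 1  t=1,i=19
  ..### -> #   bit 7 = 1  t=0,i=11
  ..##. -> .   bit 6 = 0  t=2,i=14
  ..#.# -> .   bit 5 = 0  t=0,i=17
  ..#.. -> .   bit 4 = 0  t=0,i=8
  ...## -> #   bit 3 = 1  t=1,i=2
  ...#. -> .   bit 2 = 0  t=0,i=7
  ....# -> #   bit 1 = 1  t=0,i=6
  ..... -> #   bit 0 = 1  t=10,i=0
  bits 11010001000010010011011110001011 = 3507042187

3507042187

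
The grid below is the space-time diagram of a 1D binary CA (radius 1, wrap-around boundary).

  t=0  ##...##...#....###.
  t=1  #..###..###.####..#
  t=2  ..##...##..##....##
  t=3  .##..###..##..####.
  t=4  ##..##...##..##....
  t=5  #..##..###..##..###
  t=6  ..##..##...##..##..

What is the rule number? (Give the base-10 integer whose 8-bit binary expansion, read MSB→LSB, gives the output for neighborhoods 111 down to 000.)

47

  nb ###: next=.  (t=0,i=16, bit7=0)
  nb ##.: next=.  (t=0,i=1, bit6=0)
  nb #.#: next=#  (t=0,i=18, bit5=1)
  nb #..: next=.  (t=0,i=2, bit4=0)
  nb .##: next=#  (t=0,i=0, bit3=1)
  nb .#.: next=#  (t=0,i=10, bit2=1)
  nb ..#: next=#  (t=0,i=4, bit1=1)
  nb ...: next=#  (t=0,i=3, bit0=1)
  bits 00101111 = 47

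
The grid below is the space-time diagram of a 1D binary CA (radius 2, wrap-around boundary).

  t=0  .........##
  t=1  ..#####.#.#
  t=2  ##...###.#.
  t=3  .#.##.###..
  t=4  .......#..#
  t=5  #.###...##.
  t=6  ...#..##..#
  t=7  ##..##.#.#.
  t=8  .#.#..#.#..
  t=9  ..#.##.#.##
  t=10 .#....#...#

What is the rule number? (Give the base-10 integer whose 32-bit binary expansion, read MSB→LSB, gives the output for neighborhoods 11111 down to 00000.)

  #####|.  b31=0 t=1,i=4
  ####.|#  b30=1 t=1,i=5
  ###.#|#  b29=1 t=1,i=6
  ###..|.  b28=0 t=3,i=8
  ##.##|.  b27=0 t=3,i=5
  ##.#.|#  b26=1 t=1,i=7
  ##..#|.  b25=0 t=6,i=8
  ##...|.  b24=0 t=0,i=0
  #.###|.  b23=0 t=3,i=6
  #.##.|.  b22=0 t=2,i=0
  #.#.#|.  b21=0 t=1,i=8
  #.#..|.  b20=0 t=1,i=10
  #..##|#  b19=1 t=1,i=1
  #..#.|#  b18=1 t=4,i=9
  #...#|#  b17=1 t=2,i=3
  #....|.  b16=0 t=0,i=1
  .####|.  b15=0 t=1,i=3
  .###.|#  b14=1 t=2,i=6
  .##.#|.  b13=0 t=3,i=4
  .##..|#  b12=1 t=0,i=10
  .#.##|.  b11=0 t=2,i=10
  .#.#.|#  b10=1 t=1,i=9
  .#..#|#  b9=1 t=1,i=0
  .#...|#  b8=1 t=4,i=0
  ..###|.  b7=0 t=1,i=2
  ..##.|.  b6=0 t=0,i=9
  ..#.#|.  b5=0 t=3,i=1
  ..#..|.  b4=0 t=4,i=7
  ...##|#  b3=1 t=0,i=8
  ...#.|.  b2=0 t=3,i=0
  ....#|.  b1=0 t=0,i=7
  .....|#  b0=1 t=0,i=2
  bits 01100100000011100101011100001001 = 1678661385

1678661385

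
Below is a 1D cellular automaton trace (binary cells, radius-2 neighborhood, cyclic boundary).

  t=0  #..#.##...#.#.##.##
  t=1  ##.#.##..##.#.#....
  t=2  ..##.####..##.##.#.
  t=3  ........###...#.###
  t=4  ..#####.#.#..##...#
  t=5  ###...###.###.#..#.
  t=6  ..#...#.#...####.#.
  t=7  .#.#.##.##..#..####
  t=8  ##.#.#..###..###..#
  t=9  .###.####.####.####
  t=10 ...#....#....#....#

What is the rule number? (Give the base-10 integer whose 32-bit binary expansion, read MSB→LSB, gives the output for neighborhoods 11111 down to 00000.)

  ##### -> .   bit 31 = 0  t=4,i=4
  ####. -> .   bit 30 = 0  t=2,i=7
  ###.# -> #   bit 29 = 1  t=4,i=6
  ###.. -> #   bit 28 = 1  t=0,i=0
  ##.## -> .   bit 27 = 0  t=0,i=16
  ##.#. -> #   bit 26 = 1  t=1,i=2
  ##..# -> #   bit 25 = 1  t=0,i=1
  ##... -> .   bit 24 = 0  t=0,i=7
  #.### -> .   bit 23 = 0  t=0,i=17
  #.##. -> #   bit 22 = 1  t=0,i=5
  #.#.# -> #   bit 21 = 1  t=0,i=12
  #.#.. -> #   bit 20 = 1  t=1,i=14
  #..## -> #   bit 19 = 1  t=1,i=8
  #..#. -> .   bit 18 = 0  t=0,i=2
  #...# -> .   bit 17 = 0  t=0,i=8
  #.... -> .   bit 16 = 0  t=1,i=16
  .#### -> .   bit 15 = 0  t=2,i=6
  .###. -> .   bit 14 = 0  t=0,i=18
  .##.# -> .   bit 13 = 0  t=0,i=15
  .##.. -> #   bit 12 = 1  t=0,i=6
  .#.## -> .   bit 11 = 0  t=0,i=4
  .#.#. -> .   bit 10 = 0  t=0,i=11
  .#..# -> #   bit 9 = 1  t=4,i=0
  .#... -> #   bit 8 = 1  t=1,i=15
  ..### -> #   bit 7 = 1  t=3,i=8
  ..##. -> .   bit 6 = 0  t=1,i=0
  ..#.# -> #   bit 5 = 1  t=0,i=3
  ..#.. -> .   bit 4 = 0  t=4,i=18
  ...## -> .   bit 3 = 0  t=1,i=18
  ...#. -> #   bit 2 = 1  t=0,i=9
  ....# -> #   bit 1 = 1  t=1,i=17
  ..... -> #   bit 0 = 1  t=3,i=2
  bits 00110110011110000001001110100111 = 913839015

913839015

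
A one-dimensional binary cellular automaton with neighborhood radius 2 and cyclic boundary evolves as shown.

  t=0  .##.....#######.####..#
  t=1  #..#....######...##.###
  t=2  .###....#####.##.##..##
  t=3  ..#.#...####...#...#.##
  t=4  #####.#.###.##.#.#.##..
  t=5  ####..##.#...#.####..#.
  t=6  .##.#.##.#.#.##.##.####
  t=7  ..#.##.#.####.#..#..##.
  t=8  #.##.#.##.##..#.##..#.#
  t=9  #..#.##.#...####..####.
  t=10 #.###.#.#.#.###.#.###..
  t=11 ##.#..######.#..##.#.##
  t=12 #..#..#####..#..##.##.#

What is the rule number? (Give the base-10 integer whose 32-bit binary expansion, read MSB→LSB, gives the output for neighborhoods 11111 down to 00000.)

3275156720

  nb #####: next=#  (t=0,i=10, bit31=1)
  nb ####.: next=#  (t=0,i=13, bit30=1)
  nb ###.#: next=.  (t=0,i=14, bit29=0)
  nb ###..: next=.  (t=0,i=19, bit28=0)
  nb ##.##: next=.  (t=0,i=15, bit27=0)
  nb ##.#.: next=.  (t=4,i=5, bit26=0)
  nb ##..#: next=#  (t=0,i=20, bit25=1)
  nb ##...: next=#  (t=0,i=3, bit24=1)
  nb #.###: next=.  (t=0,i=16, bit23=0)
  nb #.##.: next=.  (t=0,i=1, bit22=0)
  nb #.#.#: next=#  (t=4,i=6, bit21=1)
  nb #.#..: next=#  (t=3,i=4, bit20=1)
  nb #..##: next=.  (t=2,i=20, bit19=0)
  nb #..#.: next=#  (t=0,i=21, bit18=1)
  nb #...#: next=#  (t=1,i=15, bit17=1)
  nb #....: next=.  (t=0,i=4, bit16=0)
  nb .####: next=#  (t=0,i=9, bit15=1)
  nb .###.: next=#  (t=2,i=2, bit14=1)
  nb .##.#: next=#  (t=1,i=18, bit13=1)
  nb .##..: next=.  (t=0,i=2, bit12=0)
  nb .#.##: next=#  (t=0,i=0, bit11=1)
  nb .#.#.: next=#  (t=3,i=3, bit10=1)
  nb .#..#: next=.  (t=7,i=15, bit9=0)
  nb .#...: next=.  (t=1,i=4, bit8=0)
  nb ..###: next=#  (t=0,i=8, bit7=1)
  nb ..##.: next=#  (t=1,i=17, bit6=1)
  nb ..#.#: next=#  (t=0,i=22, bit5=1)
  nb ..#..: next=#  (t=1,i=3, bit4=1)
  nb ...##: next=.  (t=0,i=7, bit3=0)
  nb ...#.: next=.  (t=3,i=14, bit2=0)
  nb ....#: next=.  (t=0,i=6, bit1=0)
  nb .....: next=.  (t=0,i=5, bit0=0)
  bits 11000011001101101110110011110000 = 3275156720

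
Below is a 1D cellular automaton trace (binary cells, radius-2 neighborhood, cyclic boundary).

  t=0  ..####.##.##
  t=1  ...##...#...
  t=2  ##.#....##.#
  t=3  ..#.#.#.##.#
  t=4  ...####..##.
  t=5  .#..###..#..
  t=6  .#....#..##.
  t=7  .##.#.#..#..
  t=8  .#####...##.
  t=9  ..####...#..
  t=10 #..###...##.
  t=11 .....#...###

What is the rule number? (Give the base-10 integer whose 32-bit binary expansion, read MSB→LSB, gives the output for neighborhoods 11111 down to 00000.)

3567297875

  nb #####: next=#  (t=8,i=3, bit31=1)
  nb ####.: next=#  (t=0,i=4, bit30=1)
  nb ###.#: next=.  (t=0,i=5, bit29=0)
  nb ###..: next=#  (t=4,i=6, bit28=1)
  nb ##.##: next=.  (t=0,i=6, bit27=0)
  nb ##.#.: next=#  (t=2,i=2, bit26=1)
  nb ##..#: next=.  (t=0,i=0, bit25=0)
  nb ##...: next=.  (t=1,i=5, bit24=0)
  nb #.###: next=#  (t=2,i=11, bit23=1)
  nb #.##.: next=.  (t=0,i=7, bit22=0)
  nb #.#.#: next=#  (t=3,i=4, bit21=1)
  nb #.#..: next=.  (t=2,i=3, bit20=0)
  nb #..##: next=.  (t=0,i=1, bit19=0)
  nb #..#.: next=.  (t=3,i=1, bit18=0)
  nb #...#: next=.  (t=1,i=6, bit17=0)
  nb #....: next=.  (t=1,i=10, bit16=0)
  nb .####: next=#  (t=0,i=3, bit15=1)
  nb .###.: next=.  (t=2,i=0, bit14=0)
  nb .##.#: next=#  (t=0,i=8, bit13=1)
  nb .##..: next=.  (t=0,i=11, bit12=0)
  nb .#.##: next=.  (t=3,i=7, bit11=0)
  nb .#.#.: next=#  (t=3,i=3, bit10=1)
  nb .#..#: next=.  (t=3,i=0, bit9=0)
  nb .#...: next=#  (t=1,i=9, bit8=1)
  nb ..###: next=.  (t=0,i=2, bit7=0)
  nb ..##.: next=#  (t=1,i=3, bit6=1)
  nb ..#.#: next=.  (t=3,i=2, bit5=0)
  nb ..#..: next=#  (t=1,i=8, bit4=1)
  nb ...##: next=.  (t=1,i=2, bit3=0)
  nb ...#.: next=.  (t=1,i=7, bit2=0)
  nb ....#: next=#  (t=1,i=1, bit1=1)
  nb .....: next=#  (t=1,i=0, bit0=1)
  bits 11010100101000001010010101010011 = 3567297875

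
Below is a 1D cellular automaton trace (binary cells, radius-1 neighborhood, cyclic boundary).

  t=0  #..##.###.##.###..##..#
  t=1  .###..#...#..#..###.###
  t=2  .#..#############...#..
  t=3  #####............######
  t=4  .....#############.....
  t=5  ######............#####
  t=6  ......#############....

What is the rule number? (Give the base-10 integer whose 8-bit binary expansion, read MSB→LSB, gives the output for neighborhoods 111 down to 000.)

  ### -> .   bit 7 = 0  t=0,i=7
  ##. -> .   bit 6 = 0  t=0,i=0
  #.# -> .   bit 5 = 0  t=0,i=5
  #.. -> #   bit 4 = 1  t=0,i=1
  .## -> #   bit 3 = 1  t=0,i=3
  .#. -> #   bit 2 = 1  t=1,i=6
  ..# -> #   bit 1 = 1  t=0,i=2
  ... -> #   bit 0 = 1  t=1,i=8
  bits 00011111 = 31

31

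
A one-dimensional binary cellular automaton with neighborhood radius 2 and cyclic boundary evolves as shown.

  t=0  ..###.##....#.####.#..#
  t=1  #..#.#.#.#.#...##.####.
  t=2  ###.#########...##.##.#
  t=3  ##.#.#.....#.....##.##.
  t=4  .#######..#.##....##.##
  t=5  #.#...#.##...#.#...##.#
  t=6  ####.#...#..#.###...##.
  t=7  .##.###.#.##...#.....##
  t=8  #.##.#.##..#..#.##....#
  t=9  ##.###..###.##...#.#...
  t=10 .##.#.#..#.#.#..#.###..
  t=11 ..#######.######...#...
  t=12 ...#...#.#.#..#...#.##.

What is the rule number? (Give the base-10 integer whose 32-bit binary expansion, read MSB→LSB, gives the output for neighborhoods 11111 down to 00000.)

  #####|.  b31=0 t=2,i=6
  ####.|#  b30=1 t=0,i=16
  ###.#|.  b29=0 t=0,i=4
  ###..|.  b28=0 t=2,i=12
  ##.##|#  b27=1 t=0,i=5
  ##.#.|#  b26=1 t=0,i=18
  ##..#|#  b25=1 t=4,i=8
  ##...|.  b24=0 t=0,i=8
  #.###|.  b23=0 t=0,i=14
  #.##.|.  b22=0 t=0,i=6
  #.#.#|#  b21=1 t=1,i=5
  #.#..|#  b20=1 t=0,i=19
  #..##|.  b19=0 t=0,i=1
  #..#.|#  b18=1 t=0,i=21
  #...#|.  b17=0 t=1,i=13
  #....|#  b16=1 t=0,i=9
  .####|#  b15=1 t=0,i=15
  .###.|#  b14=1 t=0,i=3
  .##.#|#  b13=1 t=1,i=16
  .##..|#  b12=1 t=0,i=7
  .#.##|.  b11=0 t=0,i=13
  .#.#.|#  b10=1 t=1,i=4
  .#..#|#  b9=1 t=0,i=0
  .#...|#  b8=1 t=1,i=12
  ..###|.  b7=0 t=0,i=2
  ..##.|.  b6=0 t=1,i=15
  ..#.#|.  b5=0 t=0,i=12
  ..#..|.  b4=0 t=0,i=22
  ...##|.  b3=0 t=1,i=14
  ...#.|#  b2=1 t=0,i=11
  ....#|.  b1=0 t=0,i=10
  .....|.  b0=0 t=3,i=8
  bits 01001110001101011111011100000100 = 1312159492

1312159492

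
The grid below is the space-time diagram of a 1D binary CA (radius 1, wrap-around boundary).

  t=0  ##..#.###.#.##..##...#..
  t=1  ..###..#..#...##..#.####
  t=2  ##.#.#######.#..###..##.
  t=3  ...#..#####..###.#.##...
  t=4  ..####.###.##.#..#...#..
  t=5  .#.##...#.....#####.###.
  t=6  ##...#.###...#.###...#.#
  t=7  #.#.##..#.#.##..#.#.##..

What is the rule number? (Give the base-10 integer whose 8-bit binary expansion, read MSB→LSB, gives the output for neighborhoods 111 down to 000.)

  ### -> #   bit 7 = 1  t=0,i=7
  ##. -> .   bit 6 = 0  t=0,i=1
  #.# -> .   bit 5 = 0  t=0,i=5
  #.. -> #   bit 4 = 1  t=0,i=2
  .## -> .   bit 3 = 0  t=0,i=0
  .#. -> #   bit 2 = 1  t=0,i=4
  ..# -> #   bit 1 = 1  t=0,i=3
  ... -> .   bit 0 = 0  t=0,i=19
  bits 10010110 = 150

150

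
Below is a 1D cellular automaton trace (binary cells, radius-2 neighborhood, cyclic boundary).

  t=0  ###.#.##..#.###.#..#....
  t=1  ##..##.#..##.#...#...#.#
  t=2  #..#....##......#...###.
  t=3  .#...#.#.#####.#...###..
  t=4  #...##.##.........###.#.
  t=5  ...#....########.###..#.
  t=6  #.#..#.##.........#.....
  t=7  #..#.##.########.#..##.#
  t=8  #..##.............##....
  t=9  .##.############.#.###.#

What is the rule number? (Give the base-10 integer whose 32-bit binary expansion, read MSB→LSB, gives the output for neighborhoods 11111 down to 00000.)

  #####|.  b31=0 t=3,i=11
  ####.|.  b30=0 t=3,i=12
  ###.#|.  b29=0 t=0,i=2
  ###..|.  b28=0 t=1,i=1
  ##.##|.  b27=0 t=4,i=6
  ##.#.|.  b26=0 t=0,i=3
  ##..#|.  b25=0 t=0,i=8
  ##...|#  b24=1 t=2,i=10
  #.###|.  b23=0 t=0,i=12
  #.##.|.  b22=0 t=0,i=6
  #.#.#|#  b21=1 t=0,i=4
  #.#..|.  b20=0 t=0,i=16
  #..##|#  b19=1 t=1,i=3
  #..#.|.  b18=0 t=0,i=9
  #...#|.  b17=0 t=1,i=15
  #....|#  b16=1 t=0,i=21
  .####|.  b15=0 t=3,i=10
  .###.|#  b14=1 t=0,i=1
  .##.#|.  b13=0 t=1,i=5
  .##..|#  b12=1 t=0,i=7
  .#.##|#  b11=1 t=0,i=5
  .#.#.|.  b10=0 t=3,i=6
  .#..#|#  b9=1 t=0,i=17
  .#...|.  b8=0 t=0,i=20
  ..###|#  b7=1 t=0,i=0
  ..##.|.  b6=0 t=1,i=4
  ..#.#|#  b5=1 t=0,i=10
  ..#..|.  b4=0 t=0,i=19
  ...##|#  b3=1 t=0,i=23
  ...#.|#  b2=1 t=1,i=16
  ....#|.  b1=0 t=0,i=22
  .....|#  b0=1 t=2,i=12
  bits 00000001001010010101101010101101 = 19487405

19487405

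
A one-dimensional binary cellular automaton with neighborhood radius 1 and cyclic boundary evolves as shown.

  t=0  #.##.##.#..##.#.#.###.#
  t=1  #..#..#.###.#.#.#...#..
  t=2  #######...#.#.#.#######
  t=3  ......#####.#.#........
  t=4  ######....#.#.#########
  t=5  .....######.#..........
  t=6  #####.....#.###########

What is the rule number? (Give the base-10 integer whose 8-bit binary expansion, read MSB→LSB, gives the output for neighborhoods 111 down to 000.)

87

  nb ###: next=.  (t=0,i=19, bit7=0)
  nb ##.: next=#  (t=0,i=0, bit6=1)
  nb #.#: next=.  (t=0,i=1, bit5=0)
  nb #..: next=#  (t=0,i=9, bit4=1)
  nb .##: next=.  (t=0,i=2, bit3=0)
  nb .#.: next=#  (t=0,i=8, bit2=1)
  nb ..#: next=#  (t=0,i=10, bit1=1)
  nb ...: next=#  (t=1,i=18, bit0=1)
  bits 01010111 = 87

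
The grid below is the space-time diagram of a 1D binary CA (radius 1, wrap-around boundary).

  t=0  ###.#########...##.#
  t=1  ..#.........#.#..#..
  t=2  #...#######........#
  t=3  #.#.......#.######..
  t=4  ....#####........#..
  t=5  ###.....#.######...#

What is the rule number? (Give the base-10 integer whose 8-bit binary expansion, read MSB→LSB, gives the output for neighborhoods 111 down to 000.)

65

  nb ###: next=.  (t=0,i=0, bit7=0)
  nb ##.: next=#  (t=0,i=2, bit6=1)
  nb #.#: next=.  (t=0,i=3, bit5=0)
  nb #..: next=.  (t=0,i=13, bit4=0)
  nb .##: next=.  (t=0,i=4, bit3=0)
  nb .#.: next=.  (t=1,i=2, bit2=0)
  nb ..#: next=.  (t=0,i=15, bit1=0)
  nb ...: next=#  (t=0,i=14, bit0=1)
  bits 01000001 = 65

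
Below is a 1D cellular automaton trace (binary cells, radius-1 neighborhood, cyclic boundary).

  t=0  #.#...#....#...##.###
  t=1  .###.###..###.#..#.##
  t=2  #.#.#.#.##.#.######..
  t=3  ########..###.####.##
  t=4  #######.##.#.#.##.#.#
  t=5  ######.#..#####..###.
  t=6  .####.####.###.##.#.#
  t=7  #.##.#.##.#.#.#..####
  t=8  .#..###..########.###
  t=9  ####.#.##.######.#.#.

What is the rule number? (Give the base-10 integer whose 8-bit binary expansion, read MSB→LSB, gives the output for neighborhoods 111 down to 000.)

182

  [7] ### => #  t=0,i=19
  [6] ##. => .  t=0,i=0
  [5] #.# => #  t=0,i=1
  [4] #.. => #  t=0,i=3
  [3] .## => .  t=0,i=15
  [2] .#. => #  t=0,i=2
  [1] ..# => #  t=0,i=5
  [0] ... => .  t=0,i=4
  bits 10110110 = 182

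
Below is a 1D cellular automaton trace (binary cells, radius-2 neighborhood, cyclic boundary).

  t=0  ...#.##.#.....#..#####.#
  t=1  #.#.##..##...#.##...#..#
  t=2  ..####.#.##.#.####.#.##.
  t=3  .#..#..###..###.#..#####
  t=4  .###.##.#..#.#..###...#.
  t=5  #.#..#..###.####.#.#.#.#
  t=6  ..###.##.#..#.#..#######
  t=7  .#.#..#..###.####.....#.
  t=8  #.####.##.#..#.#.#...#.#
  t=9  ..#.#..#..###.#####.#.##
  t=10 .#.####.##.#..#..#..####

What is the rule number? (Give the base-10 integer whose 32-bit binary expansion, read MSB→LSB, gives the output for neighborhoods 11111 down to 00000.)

  ##### -> .   bit 31 = 0  t=0,i=19
  ####. -> #   bit 30 = 1  t=0,i=20
  ###.# -> .   bit 29 = 0  t=0,i=21
  ###.. -> .   bit 28 = 0  t=3,i=9
  ##.## -> .   bit 27 = 0  t=4,i=4
  ##.#. -> .   bit 26 = 0  t=0,i=7
  ##..# -> .   bit 25 = 0  t=1,i=6
  ##... -> #   bit 24 = 1  t=1,i=10
  #.### -> #   bit 23 = 1  t=2,i=14
  #.##. -> #   bit 22 = 1  t=0,i=5
  #.#.# -> #   bit 21 = 1  t=1,i=2
  #.#.. -> #   bit 20 = 1  t=0,i=8
  #..## -> #   bit 19 = 1  t=0,i=16
  #..#. -> #   bit 18 = 1  t=3,i=3
  #...# -> .   bit 17 = 0  t=0,i=1
  #.... -> .   bit 16 = 0  t=0,i=10
  .#### -> .   bit 15 = 0  t=0,i=18
  .###. -> #   bit 14 = 1  t=3,i=8
  .##.# -> .   bit 13 = 0  t=0,i=6
  .##.. -> #   bit 12 = 1  t=1,i=5
  .#.## -> #   bit 11 = 1  t=0,i=4
  .#.#. -> #   bit 10 = 1  t=4,i=12
  .#..# -> #   bit 9 = 1  t=0,i=15
  .#... -> #   bit 8 = 1  t=0,i=0
  ..### -> .   bit 7 = 0  t=0,i=17
  ..##. -> .   bit 6 = 0  t=1,i=8
  ..#.# -> .   bit 5 = 0  t=0,i=3
  ..#.. -> .   bit 4 = 0  t=0,i=14
  ...## -> #   bit 3 = 1  t=2,i=1
  ...#. -> #   bit 2 = 1  t=0,i=2
  ....# -> .   bit 1 = 0  t=0,i=12
  ..... -> .   bit 0 = 0  t=0,i=11
  bits 01000001111111000101111100001100 = 1107058444

1107058444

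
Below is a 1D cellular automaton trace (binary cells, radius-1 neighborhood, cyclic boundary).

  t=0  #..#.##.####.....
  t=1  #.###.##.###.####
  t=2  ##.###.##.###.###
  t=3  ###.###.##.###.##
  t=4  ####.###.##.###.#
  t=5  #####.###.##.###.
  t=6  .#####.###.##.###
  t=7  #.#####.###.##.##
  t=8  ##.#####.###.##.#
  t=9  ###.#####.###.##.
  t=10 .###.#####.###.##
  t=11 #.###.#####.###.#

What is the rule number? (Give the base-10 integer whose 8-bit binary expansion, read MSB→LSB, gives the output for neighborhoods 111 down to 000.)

  ###|#  b7=1 t=0,i=9
  ##.|#  b6=1 t=0,i=6
  #.#|#  b5=1 t=0,i=4
  #..|.  b4=0 t=0,i=1
  .##|.  b3=0 t=0,i=5
  .#.|#  b2=1 t=0,i=0
  ..#|#  b1=1 t=0,i=2
  ...|#  b0=1 t=0,i=13
  bits 11100111 = 231

231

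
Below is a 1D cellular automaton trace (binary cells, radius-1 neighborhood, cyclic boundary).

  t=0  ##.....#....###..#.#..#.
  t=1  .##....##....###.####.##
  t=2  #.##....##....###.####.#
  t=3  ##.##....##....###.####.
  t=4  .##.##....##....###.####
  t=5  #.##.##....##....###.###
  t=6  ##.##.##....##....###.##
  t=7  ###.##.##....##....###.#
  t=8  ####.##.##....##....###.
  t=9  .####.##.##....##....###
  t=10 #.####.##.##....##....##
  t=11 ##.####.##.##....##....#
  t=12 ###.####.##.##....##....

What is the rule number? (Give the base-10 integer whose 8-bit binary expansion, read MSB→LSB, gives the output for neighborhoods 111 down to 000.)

  nb ###: next=#  (t=0,i=13, bit7=1)
  nb ##.: next=#  (t=0,i=1, bit6=1)
  nb #.#: next=#  (t=0,i=18, bit5=1)
  nb #..: next=#  (t=0,i=2, bit4=1)
  nb .##: next=.  (t=0,i=0, bit3=0)
  nb .#.: next=#  (t=0,i=7, bit2=1)
  nb ..#: next=.  (t=0,i=6, bit1=0)
  nb ...: next=.  (t=0,i=3, bit0=0)
  bits 11110100 = 244

244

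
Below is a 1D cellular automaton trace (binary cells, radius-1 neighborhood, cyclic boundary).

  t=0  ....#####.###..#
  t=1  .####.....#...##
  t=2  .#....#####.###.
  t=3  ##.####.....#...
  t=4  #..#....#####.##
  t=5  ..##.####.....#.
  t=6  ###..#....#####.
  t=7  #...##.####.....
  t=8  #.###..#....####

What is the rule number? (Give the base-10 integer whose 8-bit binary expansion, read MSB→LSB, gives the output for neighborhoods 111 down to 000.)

  ### -> .   bit 7 = 0  t=0,i=5
  ##. -> .   bit 6 = 0  t=0,i=8
  #.# -> .   bit 5 = 0  t=0,i=9
  #.. -> .   bit 4 = 0  t=0,i=0
  .## -> #   bit 3 = 1  t=0,i=4
  .#. -> #   bit 2 = 1  t=0,i=15
  ..# -> #   bit 1 = 1  t=0,i=3
  ... -> #   bit 0 = 1  t=0,i=1
  bits 00001111 = 15

15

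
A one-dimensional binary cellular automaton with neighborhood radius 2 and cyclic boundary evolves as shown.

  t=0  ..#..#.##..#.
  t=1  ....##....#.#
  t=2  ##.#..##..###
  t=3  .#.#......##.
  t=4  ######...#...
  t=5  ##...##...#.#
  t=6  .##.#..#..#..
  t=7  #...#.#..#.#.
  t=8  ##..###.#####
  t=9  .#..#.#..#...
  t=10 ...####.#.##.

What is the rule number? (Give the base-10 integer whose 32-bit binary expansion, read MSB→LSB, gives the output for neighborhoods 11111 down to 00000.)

825591208

  ##### -> .   bit 31 = 0  t=2,i=12
  ####. -> .   bit 30 = 0  t=2,i=0
  ###.# -> #   bit 29 = 1  t=2,i=1
  ###.. -> #   bit 28 = 1  t=4,i=5
  ##.## -> .   bit 27 = 0  t=8,i=7
  ##.#. -> .   bit 26 = 0  t=2,i=2
  ##..# -> .   bit 25 = 0  t=0,i=9
  ##... -> #   bit 24 = 1  t=1,i=6
  #.### -> .   bit 23 = 0  t=5,i=12
  #.##. -> .   bit 22 = 0  t=0,i=7
  #.#.# -> #   bit 21 = 1  t=7,i=11
  #.#.. -> #   bit 20 = 1  t=1,i=12
  #..## -> .   bit 19 = 0  t=2,i=5
  #..#. -> #   bit 18 = 1  t=0,i=4
  #...# -> .   bit 17 = 0  t=0,i=0
  #.... -> #   bit 16 = 1  t=1,i=1
  .#### -> #   bit 15 = 1  t=2,i=11
  .###. -> .   bit 14 = 0  t=5,i=0
  .##.# -> .   bit 13 = 0  t=6,i=2
  .##.. -> .   bit 12 = 0  t=0,i=8
  .#.## -> .   bit 11 = 0  t=0,i=6
  .#.#. -> #   bit 10 = 1  t=1,i=11
  .#..# -> .   bit 9 = 0  t=0,i=3
  .#... -> #   bit 8 = 1  t=0,i=12
  ..### -> #   bit 7 = 1  t=2,i=10
  ..##. -> .   bit 6 = 0  t=1,i=4
  ..#.# -> #   bit 5 = 1  t=0,i=5
  ..#.. -> .   bit 4 = 0  t=0,i=2
  ...## -> #   bit 3 = 1  t=1,i=3
  ...#. -> .   bit 2 = 0  t=0,i=1
  ....# -> .   bit 1 = 0  t=1,i=2
  ..... -> .   bit 0 = 0  t=3,i=6
  bits 00110001001101011000010110101000 = 825591208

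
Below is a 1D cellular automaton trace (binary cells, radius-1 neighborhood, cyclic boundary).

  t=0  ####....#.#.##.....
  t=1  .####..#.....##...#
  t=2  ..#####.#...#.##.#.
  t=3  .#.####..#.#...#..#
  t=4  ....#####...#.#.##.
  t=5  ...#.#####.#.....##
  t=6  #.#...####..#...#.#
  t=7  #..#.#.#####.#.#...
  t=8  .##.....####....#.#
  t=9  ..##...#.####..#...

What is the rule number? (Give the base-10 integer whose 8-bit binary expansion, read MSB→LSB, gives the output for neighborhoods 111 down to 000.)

  nb ###: next=#  (t=0,i=1, bit7=1)
  nb ##.: next=#  (t=0,i=3, bit6=1)
  nb #.#: next=.  (t=0,i=9, bit5=0)
  nb #..: next=#  (t=0,i=4, bit4=1)
  nb .##: next=.  (t=0,i=0, bit3=0)
  nb .#.: next=.  (t=0,i=8, bit2=0)
  nb ..#: next=#  (t=0,i=7, bit1=1)
  nb ...: next=.  (t=0,i=5, bit0=0)
  bits 11010010 = 210

210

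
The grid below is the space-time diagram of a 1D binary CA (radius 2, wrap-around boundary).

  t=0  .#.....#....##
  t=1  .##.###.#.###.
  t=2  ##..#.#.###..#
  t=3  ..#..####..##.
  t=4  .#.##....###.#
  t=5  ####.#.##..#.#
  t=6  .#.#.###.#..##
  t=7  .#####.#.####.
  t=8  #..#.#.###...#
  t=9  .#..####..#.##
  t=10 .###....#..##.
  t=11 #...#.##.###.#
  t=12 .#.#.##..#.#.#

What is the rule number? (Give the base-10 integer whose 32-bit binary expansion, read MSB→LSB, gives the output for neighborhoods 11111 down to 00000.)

2750943055

  [31] ##### => #  t=5,i=1
  [30] ####. => .  t=3,i=7
  [29] ###.# => #  t=1,i=6
  [28] ###.. => .  t=1,i=12
  [27] ##.## => .  t=1,i=3
  [26] ##.#. => .  t=0,i=0
  [25] ##..# => #  t=1,i=13
  [24] ##... => #  t=3,i=13
  [23] #.### => #  t=1,i=4
  [22] #.##. => #  t=4,i=3
  [21] #.#.# => #  t=1,i=8
  [20] #.#.. => #  t=0,i=1
  [19] #..## => #  t=1,i=0
  [18] #..#. => .  t=2,i=3
  [17] #...# => .  t=3,i=0
  [16] #.... => .  t=0,i=3
  [15] .#### => .  t=3,i=6
  [14] .###. => .  t=1,i=5
  [13] .##.# => .  t=0,i=13
  [12] .##.. => .  t=3,i=12
  [11] .#.## => #  t=1,i=9
  [10] .#.#. => #  t=2,i=5
  [9] .#..# => #  t=3,i=3
  [8] .#... => #  t=0,i=2
  [7] ..### => .  t=2,i=13
  [6] ..##. => #  t=0,i=12
  [5] ..#.# => .  t=2,i=4
  [4] ..#.. => .  t=0,i=7
  [3] ...## => #  t=0,i=11
  [2] ...#. => #  t=0,i=6
  [1] ....# => #  t=0,i=5
  [0] ..... => #  t=0,i=4
  bits 10100011111110000000111101001111 = 2750943055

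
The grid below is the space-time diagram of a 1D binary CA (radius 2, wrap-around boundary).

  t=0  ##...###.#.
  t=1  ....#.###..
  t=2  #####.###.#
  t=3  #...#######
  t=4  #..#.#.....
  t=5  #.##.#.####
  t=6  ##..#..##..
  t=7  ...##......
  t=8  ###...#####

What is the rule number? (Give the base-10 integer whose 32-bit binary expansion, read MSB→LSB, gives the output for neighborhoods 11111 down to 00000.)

1016447039

  nb #####: next=.  (t=2,i=1, bit31=0)
  nb ####.: next=.  (t=2,i=3, bit30=0)
  nb ###.#: next=#  (t=0,i=7, bit29=1)
  nb ###..: next=#  (t=1,i=8, bit28=1)
  nb ##.##: next=#  (t=2,i=5, bit27=1)
  nb ##.#.: next=#  (t=0,i=8, bit26=1)
  nb ##..#: next=.  (t=6,i=2, bit25=0)
  nb ##...: next=.  (t=0,i=2, bit24=0)
  nb #.###: next=#  (t=1,i=6, bit23=1)
  nb #.##.: next=.  (t=0,i=0, bit22=0)
  nb #.#.#: next=.  (t=0,i=9, bit21=0)
  nb #.#..: next=#  (t=4,i=5, bit20=1)
  nb #..##: next=.  (t=6,i=6, bit19=0)
  nb #..#.: next=#  (t=4,i=2, bit18=1)
  nb #...#: next=.  (t=0,i=3, bit17=0)
  nb #....: next=#  (t=1,i=10, bit16=1)
  nb .####: next=#  (t=2,i=0, bit15=1)
  nb .###.: next=#  (t=0,i=6, bit14=1)
  nb .##.#: next=.  (t=5,i=3, bit13=0)
  nb .##..: next=.  (t=0,i=1, bit12=0)
  nb .#.##: next=.  (t=0,i=10, bit11=0)
  nb .#.#.: next=.  (t=4,i=4, bit10=0)
  nb .#..#: next=.  (t=4,i=1, bit9=0)
  nb .#...: next=.  (t=4,i=6, bit8=0)
  nb ..###: next=.  (t=0,i=5, bit7=0)
  nb ..##.: next=.  (t=6,i=0, bit6=0)
  nb ..#.#: next=#  (t=1,i=4, bit5=1)
  nb ..#..: next=#  (t=4,i=0, bit4=1)
  nb ...##: next=#  (t=0,i=4, bit3=1)
  nb ...#.: next=#  (t=1,i=3, bit2=1)
  nb ....#: next=#  (t=1,i=2, bit1=1)
  nb .....: next=#  (t=1,i=0, bit0=1)
  bits 00111100100101011100000000111111 = 1016447039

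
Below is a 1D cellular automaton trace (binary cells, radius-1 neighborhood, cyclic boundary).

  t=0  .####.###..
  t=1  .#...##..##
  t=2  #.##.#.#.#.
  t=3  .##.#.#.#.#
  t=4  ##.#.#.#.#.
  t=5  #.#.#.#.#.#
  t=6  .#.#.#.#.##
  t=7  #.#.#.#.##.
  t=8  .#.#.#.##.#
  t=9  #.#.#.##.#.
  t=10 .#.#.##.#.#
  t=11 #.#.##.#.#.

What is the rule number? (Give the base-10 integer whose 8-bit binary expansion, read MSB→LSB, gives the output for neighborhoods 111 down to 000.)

57

  [7] ### => .  t=0,i=2
  [6] ##. => .  t=0,i=4
  [5] #.# => #  t=0,i=5
  [4] #.. => #  t=0,i=9
  [3] .## => #  t=0,i=1
  [2] .#. => .  t=1,i=1
  [1] ..# => .  t=0,i=0
  [0] ... => #  t=0,i=10
  bits 00111001 = 57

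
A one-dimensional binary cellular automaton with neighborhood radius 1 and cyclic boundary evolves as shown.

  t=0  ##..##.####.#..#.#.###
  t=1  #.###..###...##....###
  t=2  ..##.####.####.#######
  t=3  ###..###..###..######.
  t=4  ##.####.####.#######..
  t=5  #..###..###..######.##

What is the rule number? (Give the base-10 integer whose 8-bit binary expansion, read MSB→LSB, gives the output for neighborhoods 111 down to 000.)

  ###|#  b7=1 t=0,i=0
  ##.|.  b6=0 t=0,i=1
  #.#|.  b5=0 t=0,i=6
  #..|#  b4=1 t=0,i=2
  .##|#  b3=1 t=0,i=4
  .#.|.  b2=0 t=0,i=12
  ..#|#  b1=1 t=0,i=3
  ...|#  b0=1 t=1,i=11
  bits 10011011 = 155

155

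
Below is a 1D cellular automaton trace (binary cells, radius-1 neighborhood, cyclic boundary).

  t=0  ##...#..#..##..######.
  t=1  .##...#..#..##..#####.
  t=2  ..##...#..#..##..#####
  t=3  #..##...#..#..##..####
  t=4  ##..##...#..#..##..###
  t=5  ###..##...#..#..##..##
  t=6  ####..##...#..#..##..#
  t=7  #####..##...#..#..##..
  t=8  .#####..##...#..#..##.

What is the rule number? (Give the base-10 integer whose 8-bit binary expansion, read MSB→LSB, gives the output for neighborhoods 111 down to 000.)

208

  ### -> #   bit 7 = 1  t=0,i=16
  ##. -> #   bit 6 = 1  t=0,i=1
  #.# -> .   bit 5 = 0  t=0,i=21
  #.. -> #   bit 4 = 1  t=0,i=2
  .## -> .   bit 3 = 0  t=0,i=0
  .#. -> .   bit 2 = 0  t=0,i=5
  ..# -> .   bit 1 = 0  t=0,i=4
  ... -> .   bit 0 = 0  t=0,i=3
  bits 11010000 = 208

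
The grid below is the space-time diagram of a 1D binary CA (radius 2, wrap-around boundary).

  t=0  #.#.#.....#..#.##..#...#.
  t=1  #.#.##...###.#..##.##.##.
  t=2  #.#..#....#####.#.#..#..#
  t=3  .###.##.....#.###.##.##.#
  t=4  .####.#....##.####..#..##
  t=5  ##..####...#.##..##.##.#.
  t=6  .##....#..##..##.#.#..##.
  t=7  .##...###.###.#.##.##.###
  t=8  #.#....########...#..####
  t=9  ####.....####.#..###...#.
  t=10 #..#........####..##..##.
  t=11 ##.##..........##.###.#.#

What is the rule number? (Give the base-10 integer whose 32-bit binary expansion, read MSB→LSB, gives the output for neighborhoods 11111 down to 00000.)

3199226740

  #####|#  b31=1 t=2,i=12
  ####.|.  b30=0 t=2,i=13
  ###.#|#  b29=1 t=1,i=11
  ###..|#  b28=1 t=4,i=17
  ##.##|#  b27=1 t=1,i=18
  ##.#.|#  b26=1 t=1,i=12
  ##..#|#  b25=1 t=0,i=17
  ##...|.  b24=0 t=1,i=6
  #.###|#  b23=1 t=3,i=1
  #.##.|.  b22=0 t=0,i=15
  #.#.#|#  b21=1 t=0,i=0
  #.#..|#  b20=1 t=0,i=4
  #..##|.  b19=0 t=1,i=15
  #..#.|.  b18=0 t=0,i=12
  #...#|.  b17=0 t=0,i=21
  #....|.  b16=0 t=0,i=6
  .####|.  b15=0 t=2,i=11
  .###.|#  b14=1 t=1,i=10
  .##.#|.  b13=0 t=1,i=17
  .##..|#  b12=1 t=0,i=16
  .#.##|.  b11=0 t=0,i=14
  .#.#.|.  b10=0 t=0,i=1
  .#..#|#  b9=1 t=0,i=11
  .#...|#  b8=1 t=0,i=5
  ..###|.  b7=0 t=1,i=9
  ..##.|#  b6=1 t=1,i=16
  ..#.#|#  b5=1 t=0,i=13
  ..#..|#  b4=1 t=0,i=10
  ...##|.  b3=0 t=1,i=8
  ...#.|#  b2=1 t=0,i=9
  ....#|.  b1=0 t=0,i=8
  .....|.  b0=0 t=0,i=7
  bits 10111110101100000101001101110100 = 3199226740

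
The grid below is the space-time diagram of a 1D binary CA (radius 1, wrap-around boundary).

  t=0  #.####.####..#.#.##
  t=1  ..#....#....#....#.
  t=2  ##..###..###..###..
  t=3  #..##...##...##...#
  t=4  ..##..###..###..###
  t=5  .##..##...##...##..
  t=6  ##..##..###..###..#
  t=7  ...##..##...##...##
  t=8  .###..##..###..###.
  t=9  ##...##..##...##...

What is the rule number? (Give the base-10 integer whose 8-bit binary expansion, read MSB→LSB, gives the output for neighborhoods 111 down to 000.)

11

  nb ###: next=.  (t=0,i=3, bit7=0)
  nb ##.: next=.  (t=0,i=0, bit6=0)
  nb #.#: next=.  (t=0,i=1, bit5=0)
  nb #..: next=.  (t=0,i=11, bit4=0)
  nb .##: next=#  (t=0,i=2, bit3=1)
  nb .#.: next=.  (t=0,i=13, bit2=0)
  nb ..#: next=#  (t=0,i=12, bit1=1)
  nb ...: next=#  (t=1,i=0, bit0=1)
  bits 00001011 = 11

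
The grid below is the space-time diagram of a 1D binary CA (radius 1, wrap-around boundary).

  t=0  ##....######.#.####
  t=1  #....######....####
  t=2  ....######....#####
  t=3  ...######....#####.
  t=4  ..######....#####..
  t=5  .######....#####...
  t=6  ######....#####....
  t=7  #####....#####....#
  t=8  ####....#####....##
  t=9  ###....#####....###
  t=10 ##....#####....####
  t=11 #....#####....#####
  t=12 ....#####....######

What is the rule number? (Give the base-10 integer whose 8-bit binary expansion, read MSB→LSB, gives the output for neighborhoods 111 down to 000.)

138

  nb ###: next=#  (t=0,i=0, bit7=1)
  nb ##.: next=.  (t=0,i=1, bit6=0)
  nb #.#: next=.  (t=0,i=12, bit5=0)
  nb #..: next=.  (t=0,i=2, bit4=0)
  nb .##: next=#  (t=0,i=6, bit3=1)
  nb .#.: next=.  (t=0,i=13, bit2=0)
  nb ..#: next=#  (t=0,i=5, bit1=1)
  nb ...: next=.  (t=0,i=3, bit0=0)
  bits 10001010 = 138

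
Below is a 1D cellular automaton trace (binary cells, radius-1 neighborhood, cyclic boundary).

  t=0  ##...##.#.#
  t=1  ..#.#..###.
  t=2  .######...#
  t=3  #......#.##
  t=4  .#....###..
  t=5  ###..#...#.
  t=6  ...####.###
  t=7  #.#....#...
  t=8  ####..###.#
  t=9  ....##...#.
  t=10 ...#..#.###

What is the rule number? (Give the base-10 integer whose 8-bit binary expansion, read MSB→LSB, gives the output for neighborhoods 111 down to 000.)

54

  [7] ### => .  t=0,i=0
  [6] ##. => .  t=0,i=1
  [5] #.# => #  t=0,i=7
  [4] #.. => #  t=0,i=2
  [3] .## => .  t=0,i=5
  [2] .#. => #  t=0,i=8
  [1] ..# => #  t=0,i=4
  [0] ... => .  t=0,i=3
  bits 00110110 = 54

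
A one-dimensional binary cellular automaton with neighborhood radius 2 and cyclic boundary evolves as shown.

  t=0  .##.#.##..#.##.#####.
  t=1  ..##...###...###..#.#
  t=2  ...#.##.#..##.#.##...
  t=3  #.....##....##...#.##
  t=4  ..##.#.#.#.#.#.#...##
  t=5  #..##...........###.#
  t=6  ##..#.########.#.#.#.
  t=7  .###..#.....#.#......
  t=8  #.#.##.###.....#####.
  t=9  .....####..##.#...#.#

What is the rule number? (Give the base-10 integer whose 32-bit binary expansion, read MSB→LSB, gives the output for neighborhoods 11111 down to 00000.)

  [31] ##### => .  t=0,i=17
  [30] ####. => #  t=0,i=18
  [29] ###.# => .  t=5,i=18
  [28] ###.. => .  t=0,i=19
  [27] ##.## => #  t=0,i=14
  [26] ##.#. => #  t=0,i=3
  [25] ##..# => #  t=0,i=8
  [24] ##... => .  t=1,i=4
  [23] #.### => #  t=0,i=15
  [22] #.##. => .  t=0,i=6
  [21] #.#.# => .  t=0,i=4
  [20] #.#.. => .  t=1,i=20
  [19] #..## => .  t=0,i=0
  [18] #..#. => #  t=0,i=9
  [17] #...# => #  t=1,i=5
  [16] #.... => #  t=2,i=19
  [15] .#### => .  t=0,i=16
  [14] .###. => #  t=1,i=8
  [13] .##.# => #  t=0,i=2
  [12] .##.. => #  t=0,i=7
  [11] .#.## => .  t=0,i=5
  [10] .#.#. => .  t=1,i=19
  [9] .#..# => .  t=1,i=0
  [8] .#... => #  t=4,i=16
  [7] ..### => .  t=1,i=7
  [6] ..##. => .  t=0,i=1
  [5] ..#.# => .  t=0,i=10
  [4] ..#.. => .  t=7,i=6
  [3] ...## => #  t=1,i=6
  [2] ...#. => .  t=2,i=2
  [1] ....# => .  t=2,i=1
  [0] ..... => #  t=2,i=0
  bits 01001110100001110111000100001001 = 1317499145

1317499145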